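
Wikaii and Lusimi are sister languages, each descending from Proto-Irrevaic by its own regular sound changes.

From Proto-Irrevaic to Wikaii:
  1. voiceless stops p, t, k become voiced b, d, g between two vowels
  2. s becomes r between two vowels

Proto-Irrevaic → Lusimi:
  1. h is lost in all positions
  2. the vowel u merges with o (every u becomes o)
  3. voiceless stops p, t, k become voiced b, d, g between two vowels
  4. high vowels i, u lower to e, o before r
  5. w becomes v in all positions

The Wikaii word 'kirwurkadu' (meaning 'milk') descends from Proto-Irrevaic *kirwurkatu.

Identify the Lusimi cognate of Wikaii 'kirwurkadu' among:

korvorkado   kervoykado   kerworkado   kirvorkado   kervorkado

Lusimi: start from *kirwurkatu.
  rule 1: no change — kirwurkatu
  rule 2 (vowel merger): kirwurkatu → kirworkato
  rule 3 (intervocalic voicing): kirworkato → kirworkado
  rule 4 (pre-rhotic lowering): kirworkado → kerworkado
  rule 5 (unconditioned shift): kerworkado → kervorkado
  ⇒ Lusimi kervorkado

kervorkado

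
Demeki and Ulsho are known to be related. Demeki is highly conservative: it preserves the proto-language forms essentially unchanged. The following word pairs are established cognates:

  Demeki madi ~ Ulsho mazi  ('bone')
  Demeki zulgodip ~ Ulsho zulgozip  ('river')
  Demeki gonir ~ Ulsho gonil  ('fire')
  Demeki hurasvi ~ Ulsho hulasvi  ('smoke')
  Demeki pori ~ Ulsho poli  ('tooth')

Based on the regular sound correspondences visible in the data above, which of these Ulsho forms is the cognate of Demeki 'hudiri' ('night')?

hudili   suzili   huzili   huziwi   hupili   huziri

madi ~ mazi, zulgodip ~ zulgozip — Demeki d corresponds to Ulsho z between vowels (before a front vowel).
pori ~ poli — Demeki r corresponds to Ulsho l between vowels (before a front vowel).
Applying these to Demeki 'hudiri':
  hudiri → huziri   (d→z between vowels (before a front vowel))
  huziri → huzili   (r→l between vowels (before a front vowel))
So the Ulsho cognate is 'huzili'.

huzili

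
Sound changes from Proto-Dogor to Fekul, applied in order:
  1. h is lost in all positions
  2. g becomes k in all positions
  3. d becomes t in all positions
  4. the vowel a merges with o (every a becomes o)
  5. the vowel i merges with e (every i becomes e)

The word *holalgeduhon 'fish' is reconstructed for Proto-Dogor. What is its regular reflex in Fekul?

Fekul: start from *holalgeduhon.
  rule 1 (h-loss): holalgeduhon → olalgeduon
  rule 2 (unconditioned shift): olalgeduon → olalkeduon
  rule 3 (unconditioned shift): olalkeduon → olalketuon
  rule 4 (vowel merger): olalketuon → ololketuon
  rule 5: no change — ololketuon
  ⇒ Fekul ololketuon

ololketuon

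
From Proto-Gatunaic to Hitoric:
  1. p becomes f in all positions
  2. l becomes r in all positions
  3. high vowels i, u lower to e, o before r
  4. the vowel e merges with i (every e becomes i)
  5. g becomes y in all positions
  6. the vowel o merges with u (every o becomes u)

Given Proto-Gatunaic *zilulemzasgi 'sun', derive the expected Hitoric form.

zirurimzasyi

Hitoric: *zilulemzasgi
  zilulemzasgi (rule 1 does not apply)
  zilulemzasgi → ziruremzasgi   [unconditioned shift]
  ziruremzasgi → zeroremzasgi   [pre-rhotic lowering]
  zeroremzasgi → zirorimzasgi   [vowel merger]
  zirorimzasgi → zirorimzasyi   [unconditioned shift]
  zirorimzasyi → zirurimzasyi   [vowel merger]
  giving Hitoric zirurimzasyi.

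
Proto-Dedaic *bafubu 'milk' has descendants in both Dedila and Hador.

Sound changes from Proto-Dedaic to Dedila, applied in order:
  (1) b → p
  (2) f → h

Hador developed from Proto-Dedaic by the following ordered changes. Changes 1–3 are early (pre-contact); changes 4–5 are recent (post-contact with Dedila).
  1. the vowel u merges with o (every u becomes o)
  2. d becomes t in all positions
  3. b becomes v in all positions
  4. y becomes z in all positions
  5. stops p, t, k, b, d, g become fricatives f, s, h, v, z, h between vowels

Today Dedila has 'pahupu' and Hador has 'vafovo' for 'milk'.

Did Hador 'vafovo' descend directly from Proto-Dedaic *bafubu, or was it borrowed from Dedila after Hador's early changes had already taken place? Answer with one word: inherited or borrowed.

inherited

If inherited, *bafubu would pass through all of Hador's changes:
Hador: *bafubu
  bafubu → bafobo   [vowel merger]
  bafobo (rule 2 does not apply)
  bafobo → vafovo   [unconditioned shift]
  vafovo (rule 4 does not apply)
  vafovo (rule 5 does not apply)
  giving Hador vafovo.
If borrowed from Dedila 'pahupu' after the early changes, it would undergo only the recent ones:
  rule 4 (unconditioned shift): no change (pahupu)
  rule 5 (intervocalic lenition): pahupu → pahufu
  ⇒ as a loan: pahufu
Hador 'vafovo' matches the inherited outcome exactly, so it is an inherited cognate, not a loan.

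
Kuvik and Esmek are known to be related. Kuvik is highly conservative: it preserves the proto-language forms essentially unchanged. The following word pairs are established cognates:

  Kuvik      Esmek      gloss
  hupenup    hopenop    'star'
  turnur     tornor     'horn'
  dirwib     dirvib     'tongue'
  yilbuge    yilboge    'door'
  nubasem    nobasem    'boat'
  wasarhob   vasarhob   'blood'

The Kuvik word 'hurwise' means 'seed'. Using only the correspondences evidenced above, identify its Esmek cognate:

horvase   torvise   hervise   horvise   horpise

horvise

turnur ~ tornor — Kuvik u corresponds to Esmek o after a consonant, before r.
dirwib ~ dirvib — Kuvik w corresponds to Esmek v after a consonant, before a front vowel.
Applying these to Kuvik 'hurwise':
  hurwise → horwise   (u→o after a consonant, before r)
  horwise → horvise   (w→v after a consonant, before a front vowel)
So the Esmek cognate is 'horvise'.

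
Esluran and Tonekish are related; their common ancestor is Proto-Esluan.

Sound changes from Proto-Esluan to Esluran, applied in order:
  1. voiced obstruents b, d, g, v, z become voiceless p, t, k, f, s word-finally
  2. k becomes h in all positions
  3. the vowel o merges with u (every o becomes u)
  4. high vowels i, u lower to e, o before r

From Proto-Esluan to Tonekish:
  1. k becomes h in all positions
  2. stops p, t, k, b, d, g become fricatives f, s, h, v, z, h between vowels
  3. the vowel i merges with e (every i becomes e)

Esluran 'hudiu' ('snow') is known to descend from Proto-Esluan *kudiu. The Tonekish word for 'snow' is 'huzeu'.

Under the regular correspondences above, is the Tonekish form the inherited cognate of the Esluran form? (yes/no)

yes

Derive the expected Tonekish reflex of *kudiu:
Tonekish: *kudiu > hudiu > huziu > huzeu  (by unconditioned shift, intervocalic lenition, vowel merger)
Tonekish 'huzeu' matches the regular reflex exactly, so the pair is cognate.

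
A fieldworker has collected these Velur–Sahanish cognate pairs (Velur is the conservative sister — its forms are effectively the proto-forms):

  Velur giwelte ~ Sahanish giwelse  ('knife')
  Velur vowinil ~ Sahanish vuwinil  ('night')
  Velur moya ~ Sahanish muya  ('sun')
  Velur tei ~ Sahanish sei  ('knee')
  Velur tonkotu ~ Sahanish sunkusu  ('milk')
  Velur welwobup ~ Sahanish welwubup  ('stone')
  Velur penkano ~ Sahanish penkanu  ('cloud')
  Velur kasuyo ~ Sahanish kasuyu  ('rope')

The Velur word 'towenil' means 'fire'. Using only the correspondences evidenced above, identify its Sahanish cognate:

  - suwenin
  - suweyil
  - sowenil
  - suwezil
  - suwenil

suwenil

tonkotu ~ sunkusu — Velur t corresponds to Sahanish s word-initially before a back vowel.
vowinil ~ vuwinil, moya ~ muya — Velur o corresponds to Sahanish u after a consonant, before a consonant other than r, m, n, p, b, f, v.
Applying these to Velur 'towenil':
  towenil → sowenil   (t→s word-initially before a back vowel)
  sowenil → suwenil   (o→u after a consonant, before a consonant other than r, m, n, p, b, f, v)
So the Sahanish cognate is 'suwenil'.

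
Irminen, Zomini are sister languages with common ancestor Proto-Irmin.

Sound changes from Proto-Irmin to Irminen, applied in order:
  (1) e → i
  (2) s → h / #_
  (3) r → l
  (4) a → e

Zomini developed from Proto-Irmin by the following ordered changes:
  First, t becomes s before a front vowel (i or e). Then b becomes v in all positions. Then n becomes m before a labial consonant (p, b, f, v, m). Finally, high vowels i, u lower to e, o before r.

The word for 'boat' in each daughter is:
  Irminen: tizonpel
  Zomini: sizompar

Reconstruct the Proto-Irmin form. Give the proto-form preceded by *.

*tizonpar

Position 8: Irminen has l, Zomini has r. Zomini preserves r here (none of its changes turn any other segment into r), so the proto-segment is *r.
Position 7: Irminen has e, Zomini has a. Zomini preserves a here (none of its changes turn any other segment into a), so the proto-segment is *a.
Verify the candidate proto-form against each daughter:
Irminen: start from *tizonpar.
  rule 1: no change — tizonpar
  rule 2: no change — tizonpar
  rule 3 (unconditioned shift): tizonpar → tizonpal
  rule 4 (vowel merger): tizonpal → tizonpel
  ⇒ Irminen tizonpel
Zomini: *tizonpar
  tizonpar → sizonpar   [palatalisation]
  sizonpar (rule 2 does not apply)
  sizonpar → sizompar   [nasal place assimilation]
  sizompar (rule 4 does not apply)
  giving Zomini sizompar.
*tizonpar is the unique common source.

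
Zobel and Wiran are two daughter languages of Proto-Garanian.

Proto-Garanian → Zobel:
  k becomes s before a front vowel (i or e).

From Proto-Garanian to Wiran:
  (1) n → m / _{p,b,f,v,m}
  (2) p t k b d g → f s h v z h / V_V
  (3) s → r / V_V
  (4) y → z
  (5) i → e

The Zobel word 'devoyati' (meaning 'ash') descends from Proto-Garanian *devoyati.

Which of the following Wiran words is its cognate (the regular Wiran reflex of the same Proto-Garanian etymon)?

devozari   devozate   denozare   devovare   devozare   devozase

Wiran: start from *devoyati.
  rule 1: no change — devoyati
  rule 2 (intervocalic lenition): devoyati → devoyasi
  rule 3 (rhotacism): devoyasi → devoyari
  rule 4 (unconditioned shift): devoyari → devozari
  rule 5 (vowel merger): devozari → devozare
  ⇒ Wiran devozare
The other candidates each miss or misapply at least one Wiran change.

devozare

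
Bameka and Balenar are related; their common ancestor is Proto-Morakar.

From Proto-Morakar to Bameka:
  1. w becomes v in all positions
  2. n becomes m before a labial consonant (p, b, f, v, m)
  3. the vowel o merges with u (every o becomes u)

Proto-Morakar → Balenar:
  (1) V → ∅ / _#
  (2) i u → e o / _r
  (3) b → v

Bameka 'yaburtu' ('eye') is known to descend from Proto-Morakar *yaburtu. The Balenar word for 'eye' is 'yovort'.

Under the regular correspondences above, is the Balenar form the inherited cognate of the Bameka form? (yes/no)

Derive the expected Balenar reflex of *yaburtu:
Balenar: *yaburtu > yaburt > yabort > yavort  (by apocope, pre-rhotic lowering, unconditioned shift)
The regular Balenar reflex would be 'yavort', but the attested form is 'yovort'. The correspondence is irregular, so they are not cognates (the Balenar form has a different source).

no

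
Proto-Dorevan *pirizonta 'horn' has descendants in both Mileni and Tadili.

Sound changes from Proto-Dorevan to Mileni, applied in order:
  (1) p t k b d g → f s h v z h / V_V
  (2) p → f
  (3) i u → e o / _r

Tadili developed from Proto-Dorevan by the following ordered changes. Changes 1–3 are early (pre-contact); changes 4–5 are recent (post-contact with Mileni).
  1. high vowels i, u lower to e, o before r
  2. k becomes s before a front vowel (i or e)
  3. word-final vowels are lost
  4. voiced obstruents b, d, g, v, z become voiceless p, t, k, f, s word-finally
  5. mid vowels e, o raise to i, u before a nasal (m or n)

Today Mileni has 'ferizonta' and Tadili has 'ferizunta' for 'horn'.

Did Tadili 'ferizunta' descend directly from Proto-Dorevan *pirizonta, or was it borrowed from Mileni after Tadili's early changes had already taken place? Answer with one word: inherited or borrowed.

If inherited, *pirizonta would pass through all of Tadili's changes:
Tadili: start from *pirizonta.
  rule 1 (pre-rhotic lowering): pirizonta → perizonta
  rule 2: no change — perizonta
  rule 3 (apocope): perizonta → perizont
  rule 4: no change — perizont
  rule 5 (pre-nasal raising): perizont → perizunt
  ⇒ Tadili perizunt
If borrowed from Mileni 'ferizonta' after the early changes, it would undergo only the recent ones:
  rule 4 (final devoicing): no change (ferizonta)
  rule 5 (pre-nasal raising): ferizonta → ferizunta
  ⇒ as a loan: ferizunta
Tadili 'ferizunta' matches the loan outcome 'ferizunta', not the inherited 'perizunt' — it skipped the early Tadili changes, so it was borrowed from Mileni.

borrowed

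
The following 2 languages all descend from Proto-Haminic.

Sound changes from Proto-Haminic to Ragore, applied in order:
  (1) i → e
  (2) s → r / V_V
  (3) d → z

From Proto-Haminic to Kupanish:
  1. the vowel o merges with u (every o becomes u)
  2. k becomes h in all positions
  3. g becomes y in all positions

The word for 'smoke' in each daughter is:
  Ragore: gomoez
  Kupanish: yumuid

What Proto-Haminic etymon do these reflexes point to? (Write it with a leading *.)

*gomoid

Position 2: Ragore has o, Kupanish has u. Ragore preserves o here (none of its changes turn any other segment into o), so the proto-segment is *o.
Position 4: Ragore has o, Kupanish has u. Ragore preserves o here (none of its changes turn any other segment into o), so the proto-segment is *o.
Verify the candidate proto-form against each daughter:
Ragore: *gomoid
  gomoid → gomoed   [vowel merger]
  gomoed (rule 2 does not apply)
  gomoed → gomoez   [unconditioned shift]
  giving Ragore gomoez.
Kupanish: *gomoid > gumuid > yumuid  (by vowel merger, unconditioned shift)
*gomoid is the unique common source.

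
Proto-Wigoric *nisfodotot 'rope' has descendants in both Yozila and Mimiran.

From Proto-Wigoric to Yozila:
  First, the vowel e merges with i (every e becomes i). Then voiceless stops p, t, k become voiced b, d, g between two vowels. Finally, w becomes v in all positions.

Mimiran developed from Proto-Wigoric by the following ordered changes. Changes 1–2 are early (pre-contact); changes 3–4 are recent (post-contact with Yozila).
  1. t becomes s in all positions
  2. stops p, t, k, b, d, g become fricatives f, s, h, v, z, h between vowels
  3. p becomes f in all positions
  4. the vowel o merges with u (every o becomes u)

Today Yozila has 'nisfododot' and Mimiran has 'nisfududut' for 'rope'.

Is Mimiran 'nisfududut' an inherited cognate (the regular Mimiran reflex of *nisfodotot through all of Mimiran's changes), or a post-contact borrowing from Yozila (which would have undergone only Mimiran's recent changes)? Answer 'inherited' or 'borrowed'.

borrowed

If inherited, *nisfodotot would pass through all of Mimiran's changes:
Mimiran: *nisfodotot
  nisfodotot → nisfodosos   [unconditioned shift]
  nisfodosos → nisfozosos   [intervocalic lenition]
  nisfozosos (rule 3 does not apply)
  nisfozosos → nisfuzusus   [vowel merger]
  giving Mimiran nisfuzusus.
If borrowed from Yozila 'nisfododot' after the early changes, it would undergo only the recent ones:
  rule 3 (unconditioned shift): no change (nisfododot)
  rule 4 (vowel merger): nisfododot → nisfududut
  ⇒ as a loan: nisfududut
Mimiran 'nisfududut' matches the loan outcome 'nisfududut', not the inherited 'nisfuzusus' — it skipped the early Mimiran changes, so it was borrowed from Yozila.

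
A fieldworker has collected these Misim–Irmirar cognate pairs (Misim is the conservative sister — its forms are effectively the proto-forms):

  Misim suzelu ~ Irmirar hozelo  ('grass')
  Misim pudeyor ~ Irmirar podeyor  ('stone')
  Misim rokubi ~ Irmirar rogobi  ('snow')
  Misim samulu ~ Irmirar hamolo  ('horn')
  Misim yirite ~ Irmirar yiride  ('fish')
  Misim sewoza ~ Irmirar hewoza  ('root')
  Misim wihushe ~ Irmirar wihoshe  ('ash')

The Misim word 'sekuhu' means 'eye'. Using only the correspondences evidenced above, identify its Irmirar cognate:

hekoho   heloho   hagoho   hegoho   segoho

hegoho

sewoza ~ hewoza — Misim s corresponds to Irmirar h word-initially before a front vowel.
rokubi ~ rogobi — Misim k corresponds to Irmirar g between vowels (before a back vowel).
suzelu ~ hozelo, pudeyor ~ podeyor — Misim u corresponds to Irmirar o after a consonant, before a consonant other than r, m, n, p, b, f, v.
suzelu ~ hozelo, samulu ~ hamolo — Misim u corresponds to Irmirar o word-finally.
Applying these to Misim 'sekuhu':
  sekuhu → hekuhu   (s→h word-initially before a front vowel)
  hekuhu → heguhu   (k→g between vowels (before a back vowel))
  heguhu → hegohu   (u→o after a consonant, before a consonant other than r, m, n, p, b, f, v)
  hegohu → hegoho   (u→o word-finally)
So the Irmirar cognate is 'hegoho'.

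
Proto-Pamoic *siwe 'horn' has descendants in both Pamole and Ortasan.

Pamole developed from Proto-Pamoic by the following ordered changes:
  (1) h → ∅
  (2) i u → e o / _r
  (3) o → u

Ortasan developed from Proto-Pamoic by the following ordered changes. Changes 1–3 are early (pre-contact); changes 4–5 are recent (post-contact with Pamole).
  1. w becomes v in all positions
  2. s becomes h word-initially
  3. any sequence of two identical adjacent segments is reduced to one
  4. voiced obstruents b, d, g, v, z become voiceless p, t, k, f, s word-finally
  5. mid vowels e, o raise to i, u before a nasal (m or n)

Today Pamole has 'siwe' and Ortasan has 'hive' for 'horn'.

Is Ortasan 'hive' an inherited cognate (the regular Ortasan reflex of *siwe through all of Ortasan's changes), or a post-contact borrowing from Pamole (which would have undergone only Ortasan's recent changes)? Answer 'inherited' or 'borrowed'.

If inherited, *siwe would pass through all of Ortasan's changes:
Ortasan: *siwe > sive > hive  (by unconditioned shift, debuccalisation)
If borrowed from Pamole 'siwe' after the early changes, it would undergo only the recent ones:
  rule 4 (final devoicing): no change (siwe)
  rule 5 (pre-nasal raising): no change (siwe)
  ⇒ as a loan: siwe
Ortasan 'hive' matches the inherited outcome exactly, so it is an inherited cognate, not a loan.

inherited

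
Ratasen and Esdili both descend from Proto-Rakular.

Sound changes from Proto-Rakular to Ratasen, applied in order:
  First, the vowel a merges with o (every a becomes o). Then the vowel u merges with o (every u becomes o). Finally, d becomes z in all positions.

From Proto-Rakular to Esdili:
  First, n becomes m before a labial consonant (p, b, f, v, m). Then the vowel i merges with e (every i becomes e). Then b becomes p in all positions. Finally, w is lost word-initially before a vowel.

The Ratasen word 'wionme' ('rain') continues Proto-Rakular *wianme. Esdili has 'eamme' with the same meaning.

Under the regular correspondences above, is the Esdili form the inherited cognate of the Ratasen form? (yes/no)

Derive the expected Esdili reflex of *wianme:
Esdili: *wianme
  wianme → wiamme   [nasal place assimilation]
  wiamme → weamme   [vowel merger]
  weamme (rule 3 does not apply)
  weamme → eamme   [glide loss]
  giving Esdili eamme.
Esdili 'eamme' matches the regular reflex exactly, so the pair is cognate.

yes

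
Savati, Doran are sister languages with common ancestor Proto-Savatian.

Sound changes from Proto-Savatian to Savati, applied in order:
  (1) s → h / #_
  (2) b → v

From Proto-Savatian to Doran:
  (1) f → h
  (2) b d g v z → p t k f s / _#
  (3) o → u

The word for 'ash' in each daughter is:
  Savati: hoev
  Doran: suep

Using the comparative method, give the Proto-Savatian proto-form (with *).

*soeb

Position 2: Savati has o, Doran has u. Savati preserves o here (none of its changes turn any other segment into o), so the proto-segment is *o.
Position 1: Savati has h, Doran has s. Taking the neighbouring segments as reconstructed: Savati h could go back to *s or *h; Doran s can only go back to *s — the one source consistent with every daughter is *s.
This points to *soeb. Verify forward in each daughter:
Savati: *soeb > hoeb > hoev  (by debuccalisation, unconditioned shift)
Doran: *soeb
  soeb (rule 1 does not apply)
  soeb → soep   [final devoicing]
  soep → suep   [vowel merger]
  giving Doran suep.
*soeb is the unique common source.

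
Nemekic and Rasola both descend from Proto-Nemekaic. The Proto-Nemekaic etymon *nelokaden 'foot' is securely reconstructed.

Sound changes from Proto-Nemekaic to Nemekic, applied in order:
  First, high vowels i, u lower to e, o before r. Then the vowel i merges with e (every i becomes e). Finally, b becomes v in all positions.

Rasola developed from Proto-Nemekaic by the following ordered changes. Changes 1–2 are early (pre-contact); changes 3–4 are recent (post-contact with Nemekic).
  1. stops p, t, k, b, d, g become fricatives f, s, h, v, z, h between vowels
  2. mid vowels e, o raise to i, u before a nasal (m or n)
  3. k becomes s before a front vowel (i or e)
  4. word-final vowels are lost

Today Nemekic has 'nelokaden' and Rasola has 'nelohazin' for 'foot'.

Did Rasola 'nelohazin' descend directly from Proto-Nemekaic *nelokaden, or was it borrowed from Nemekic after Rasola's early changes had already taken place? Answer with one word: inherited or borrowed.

If inherited, *nelokaden would pass through all of Rasola's changes:
Rasola: *nelokaden > nelohazen > nelohazin  (by intervocalic lenition, pre-nasal raising)
If borrowed from Nemekic 'nelokaden' after the early changes, it would undergo only the recent ones:
  rule 3 (palatalisation): no change (nelokaden)
  rule 4 (apocope): no change (nelokaden)
  ⇒ as a loan: nelokaden
Rasola 'nelohazin' matches the inherited outcome exactly, so it is an inherited cognate, not a loan.

inherited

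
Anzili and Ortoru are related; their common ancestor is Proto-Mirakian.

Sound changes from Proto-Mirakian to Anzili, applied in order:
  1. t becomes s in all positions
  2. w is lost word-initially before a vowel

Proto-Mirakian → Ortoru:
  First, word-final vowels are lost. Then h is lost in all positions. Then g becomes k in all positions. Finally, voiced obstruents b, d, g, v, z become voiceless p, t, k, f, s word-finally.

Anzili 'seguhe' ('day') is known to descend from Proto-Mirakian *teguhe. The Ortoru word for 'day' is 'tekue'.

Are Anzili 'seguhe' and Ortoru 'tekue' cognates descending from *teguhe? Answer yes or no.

Derive the expected Ortoru reflex of *teguhe:
Ortoru: *teguhe > teguh > tegu > teku  (by apocope, h-loss, unconditioned shift)
The regular Ortoru reflex would be 'teku', but the attested form is 'tekue'. The correspondence is irregular, so they are not cognates (the Ortoru form has a different source).

no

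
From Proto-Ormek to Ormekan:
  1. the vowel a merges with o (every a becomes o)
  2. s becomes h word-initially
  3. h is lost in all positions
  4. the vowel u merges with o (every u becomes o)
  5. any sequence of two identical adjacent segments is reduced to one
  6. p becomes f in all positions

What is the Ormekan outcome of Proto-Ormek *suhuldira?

Ormekan: *suhuldira > suhuldiro > huhuldiro > uuldiro > ooldiro > oldiro  (by vowel merger, debuccalisation, h-loss, vowel merger, degemination)

oldiro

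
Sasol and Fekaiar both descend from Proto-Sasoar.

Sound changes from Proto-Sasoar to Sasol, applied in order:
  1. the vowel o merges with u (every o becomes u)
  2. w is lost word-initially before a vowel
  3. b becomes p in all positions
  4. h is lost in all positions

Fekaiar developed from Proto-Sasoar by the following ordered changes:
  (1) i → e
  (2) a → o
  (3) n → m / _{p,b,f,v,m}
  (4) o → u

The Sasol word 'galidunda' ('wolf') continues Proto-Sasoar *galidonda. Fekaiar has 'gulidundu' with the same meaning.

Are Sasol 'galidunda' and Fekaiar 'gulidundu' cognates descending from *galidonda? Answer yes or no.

no

Derive the expected Fekaiar reflex of *galidonda:
Fekaiar: *galidonda > galedonda > goledondo > guledundu  (by vowel merger, vowel merger, vowel merger)
The regular Fekaiar reflex would be 'guledundu', but the attested form is 'gulidundu'. The correspondence is irregular, so they are not cognates (the Fekaiar form has a different source).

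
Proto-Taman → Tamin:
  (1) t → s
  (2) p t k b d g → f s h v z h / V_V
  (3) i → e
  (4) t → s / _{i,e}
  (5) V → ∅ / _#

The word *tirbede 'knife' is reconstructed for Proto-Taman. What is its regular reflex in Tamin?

Tamin: *tirbede
  tirbede → sirbede   [unconditioned shift]
  sirbede → sirbeze   [intervocalic lenition]
  sirbeze → serbeze   [vowel merger]
  serbeze (rule 4 does not apply)
  serbeze → serbez   [apocope]
  giving Tamin serbez.

serbez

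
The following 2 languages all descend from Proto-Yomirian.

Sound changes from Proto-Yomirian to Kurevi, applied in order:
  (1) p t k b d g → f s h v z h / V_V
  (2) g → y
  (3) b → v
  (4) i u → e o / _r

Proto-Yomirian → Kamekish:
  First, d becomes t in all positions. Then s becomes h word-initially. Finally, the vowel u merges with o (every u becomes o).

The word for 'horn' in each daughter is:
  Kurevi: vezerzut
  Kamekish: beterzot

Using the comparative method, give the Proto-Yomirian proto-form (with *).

Position 7: Kurevi has u, Kamekish has o. Kurevi preserves u here (none of its changes turn any other segment into u), so the proto-segment is *u.
Position 3: Kurevi has z, Kamekish has t. Taking the neighbouring segments as reconstructed: Kurevi z could go back to *d or *z; Kamekish t could go back to *t or *d — the one source consistent with every daughter is *d.
Verify the candidate proto-form against each daughter:
Kurevi: *bederzut > bezerzut > vezerzut  (by intervocalic lenition, unconditioned shift)
Kamekish: *bederzut
  bederzut → beterzut   [unconditioned shift]
  beterzut (rule 2 does not apply)
  beterzut → beterzot   [vowel merger]
  giving Kamekish beterzot.
*bederzut is the unique common source.

*bederzut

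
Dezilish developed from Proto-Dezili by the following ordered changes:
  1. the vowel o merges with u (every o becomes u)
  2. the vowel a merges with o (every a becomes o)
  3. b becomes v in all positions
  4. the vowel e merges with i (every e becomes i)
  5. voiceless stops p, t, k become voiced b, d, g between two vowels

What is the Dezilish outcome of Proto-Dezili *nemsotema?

Dezilish: start from *nemsotema.
  rule 1 (vowel merger): nemsotema → nemsutema
  rule 2 (vowel merger): nemsutema → nemsutemo
  rule 3: no change — nemsutemo
  rule 4 (vowel merger): nemsutemo → nimsutimo
  rule 5 (intervocalic voicing): nimsutimo → nimsudimo
  ⇒ Dezilish nimsudimo

nimsudimo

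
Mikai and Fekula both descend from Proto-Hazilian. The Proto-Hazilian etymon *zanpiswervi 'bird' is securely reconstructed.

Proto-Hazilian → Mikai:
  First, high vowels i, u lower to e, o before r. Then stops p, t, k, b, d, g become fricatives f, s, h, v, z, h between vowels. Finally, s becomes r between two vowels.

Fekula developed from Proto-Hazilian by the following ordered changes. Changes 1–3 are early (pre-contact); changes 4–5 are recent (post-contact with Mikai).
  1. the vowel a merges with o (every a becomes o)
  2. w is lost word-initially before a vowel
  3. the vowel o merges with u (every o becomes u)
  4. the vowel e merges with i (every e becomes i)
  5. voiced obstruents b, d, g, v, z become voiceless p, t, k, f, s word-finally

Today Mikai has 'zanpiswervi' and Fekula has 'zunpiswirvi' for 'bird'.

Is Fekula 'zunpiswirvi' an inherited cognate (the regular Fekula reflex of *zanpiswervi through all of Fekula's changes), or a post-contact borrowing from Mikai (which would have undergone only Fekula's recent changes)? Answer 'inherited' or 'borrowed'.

inherited

If inherited, *zanpiswervi would pass through all of Fekula's changes:
Fekula: start from *zanpiswervi.
  rule 1 (vowel merger): zanpiswervi → zonpiswervi
  rule 2: no change — zonpiswervi
  rule 3 (vowel merger): zonpiswervi → zunpiswervi
  rule 4 (vowel merger): zunpiswervi → zunpiswirvi
  rule 5: no change — zunpiswirvi
  ⇒ Fekula zunpiswirvi
If borrowed from Mikai 'zanpiswervi' after the early changes, it would undergo only the recent ones:
  rule 4 (vowel merger): zanpiswervi → zanpiswirvi
  rule 5 (final devoicing): no change (zanpiswirvi)
  ⇒ as a loan: zanpiswirvi
Fekula 'zunpiswirvi' matches the inherited outcome exactly, so it is an inherited cognate, not a loan.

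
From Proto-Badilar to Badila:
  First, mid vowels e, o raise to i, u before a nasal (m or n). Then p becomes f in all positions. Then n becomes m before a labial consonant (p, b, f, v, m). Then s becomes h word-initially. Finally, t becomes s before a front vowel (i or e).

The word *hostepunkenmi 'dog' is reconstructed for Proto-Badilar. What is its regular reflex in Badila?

Badila: *hostepunkenmi > hostepunkinmi > hostefunkinmi > hostefunkimmi > hossefunkimmi  (by pre-nasal raising, unconditioned shift, nasal place assimilation, palatalisation)

hossefunkimmi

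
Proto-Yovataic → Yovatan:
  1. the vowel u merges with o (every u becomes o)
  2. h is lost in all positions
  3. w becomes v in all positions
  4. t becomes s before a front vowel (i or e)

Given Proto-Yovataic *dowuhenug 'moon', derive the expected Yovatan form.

dovoenog

Yovatan: *dowuhenug
  dowuhenug → dowohenog   [vowel merger]
  dowohenog → dowoenog   [h-loss]
  dowoenog → dovoenog   [unconditioned shift]
  dovoenog (rule 4 does not apply)
  giving Yovatan dovoenog.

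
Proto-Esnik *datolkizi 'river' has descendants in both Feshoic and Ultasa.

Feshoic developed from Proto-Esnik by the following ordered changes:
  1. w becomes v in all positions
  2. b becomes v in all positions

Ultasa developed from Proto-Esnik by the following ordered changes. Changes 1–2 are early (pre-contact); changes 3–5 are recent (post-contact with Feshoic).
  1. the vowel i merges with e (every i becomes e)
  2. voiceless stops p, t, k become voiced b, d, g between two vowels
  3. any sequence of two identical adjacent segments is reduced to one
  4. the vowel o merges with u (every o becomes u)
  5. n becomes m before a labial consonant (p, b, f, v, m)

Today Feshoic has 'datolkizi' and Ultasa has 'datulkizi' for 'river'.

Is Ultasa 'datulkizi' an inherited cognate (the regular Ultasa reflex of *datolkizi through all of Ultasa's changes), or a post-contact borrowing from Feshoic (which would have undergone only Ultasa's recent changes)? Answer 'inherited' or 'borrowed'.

If inherited, *datolkizi would pass through all of Ultasa's changes:
Ultasa: start from *datolkizi.
  rule 1 (vowel merger): datolkizi → datolkeze
  rule 2 (intervocalic voicing): datolkeze → dadolkeze
  rule 3: no change — dadolkeze
  rule 4 (vowel merger): dadolkeze → dadulkeze
  rule 5: no change — dadulkeze
  ⇒ Ultasa dadulkeze
If borrowed from Feshoic 'datolkizi' after the early changes, it would undergo only the recent ones:
  rule 3 (degemination): no change (datolkizi)
  rule 4 (vowel merger): datolkizi → datulkizi
  rule 5 (nasal place assimilation): no change (datulkizi)
  ⇒ as a loan: datulkizi
Ultasa 'datulkizi' matches the loan outcome 'datulkizi', not the inherited 'dadulkeze' — it skipped the early Ultasa changes, so it was borrowed from Feshoic.

borrowed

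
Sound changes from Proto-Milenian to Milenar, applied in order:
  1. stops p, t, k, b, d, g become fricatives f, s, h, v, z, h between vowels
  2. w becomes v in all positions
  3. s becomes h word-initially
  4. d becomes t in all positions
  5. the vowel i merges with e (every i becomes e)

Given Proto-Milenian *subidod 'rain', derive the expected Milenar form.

Milenar: *subidod
  subidod → suvizod   [intervocalic lenition]
  suvizod (rule 2 does not apply)
  suvizod → huvizod   [debuccalisation]
  huvizod → huvizot   [unconditioned shift]
  huvizot → huvezot   [vowel merger]
  giving Milenar huvezot.

huvezot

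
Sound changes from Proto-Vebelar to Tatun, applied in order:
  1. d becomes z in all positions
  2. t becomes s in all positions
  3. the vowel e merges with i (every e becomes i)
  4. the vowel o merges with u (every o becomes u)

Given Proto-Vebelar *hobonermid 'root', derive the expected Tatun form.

hubunirmiz

Tatun: start from *hobonermid.
  rule 1 (unconditioned shift): hobonermid → hobonermiz
  rule 2: no change — hobonermiz
  rule 3 (vowel merger): hobonermiz → hobonirmiz
  rule 4 (vowel merger): hobonirmiz → hubunirmiz
  ⇒ Tatun hubunirmiz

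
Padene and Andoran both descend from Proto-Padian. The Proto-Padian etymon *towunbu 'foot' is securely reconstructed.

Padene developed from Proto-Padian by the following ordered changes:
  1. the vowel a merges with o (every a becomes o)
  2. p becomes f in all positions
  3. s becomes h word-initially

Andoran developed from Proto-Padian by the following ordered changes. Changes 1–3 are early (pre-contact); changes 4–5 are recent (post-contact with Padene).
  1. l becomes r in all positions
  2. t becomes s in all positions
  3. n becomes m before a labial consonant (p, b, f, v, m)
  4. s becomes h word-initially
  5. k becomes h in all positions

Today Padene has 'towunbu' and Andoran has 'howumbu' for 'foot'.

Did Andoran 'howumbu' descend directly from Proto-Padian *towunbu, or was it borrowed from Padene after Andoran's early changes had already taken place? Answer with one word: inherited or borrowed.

If inherited, *towunbu would pass through all of Andoran's changes:
Andoran: *towunbu
  towunbu (rule 1 does not apply)
  towunbu → sowunbu   [unconditioned shift]
  sowunbu → sowumbu   [nasal place assimilation]
  sowumbu → howumbu   [debuccalisation]
  howumbu (rule 5 does not apply)
  giving Andoran howumbu.
If borrowed from Padene 'towunbu' after the early changes, it would undergo only the recent ones:
  rule 4 (debuccalisation): no change (towunbu)
  rule 5 (unconditioned shift): no change (towunbu)
  ⇒ as a loan: towunbu
Andoran 'howumbu' matches the inherited outcome exactly, so it is an inherited cognate, not a loan.

inherited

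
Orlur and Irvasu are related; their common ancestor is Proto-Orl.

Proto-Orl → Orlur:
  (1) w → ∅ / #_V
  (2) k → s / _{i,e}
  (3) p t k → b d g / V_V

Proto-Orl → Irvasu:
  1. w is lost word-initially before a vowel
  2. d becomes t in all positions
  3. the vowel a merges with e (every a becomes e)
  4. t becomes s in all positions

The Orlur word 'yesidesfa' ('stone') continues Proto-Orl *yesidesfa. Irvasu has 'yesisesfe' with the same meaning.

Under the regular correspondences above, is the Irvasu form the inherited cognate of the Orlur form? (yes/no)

Derive the expected Irvasu reflex of *yesidesfa:
Irvasu: *yesidesfa
  yesidesfa (rule 1 does not apply)
  yesidesfa → yesitesfa   [unconditioned shift]
  yesitesfa → yesitesfe   [vowel merger]
  yesitesfe → yesisesfe   [unconditioned shift]
  giving Irvasu yesisesfe.
Irvasu 'yesisesfe' matches the regular reflex exactly, so the pair is cognate.

yes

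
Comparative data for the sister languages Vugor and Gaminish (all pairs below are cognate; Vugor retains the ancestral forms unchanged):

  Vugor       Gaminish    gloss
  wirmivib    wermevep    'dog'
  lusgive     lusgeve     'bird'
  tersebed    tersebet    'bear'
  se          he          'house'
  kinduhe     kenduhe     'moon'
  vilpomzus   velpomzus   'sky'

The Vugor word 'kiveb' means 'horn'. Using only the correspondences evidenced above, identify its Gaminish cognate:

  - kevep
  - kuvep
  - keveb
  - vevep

kevep

wirmivib ~ wermevep, lusgive ~ lusgeve — Vugor i corresponds to Gaminish e after a consonant, before a labial obstruent.
wirmivib ~ wermevep — Vugor b corresponds to Gaminish p word-finally.
Applying these to Vugor 'kiveb':
  kiveb → keveb   (i→e after a consonant, before a labial obstruent)
  keveb → kevep   (b→p word-finally)
So the Gaminish cognate is 'kevep'.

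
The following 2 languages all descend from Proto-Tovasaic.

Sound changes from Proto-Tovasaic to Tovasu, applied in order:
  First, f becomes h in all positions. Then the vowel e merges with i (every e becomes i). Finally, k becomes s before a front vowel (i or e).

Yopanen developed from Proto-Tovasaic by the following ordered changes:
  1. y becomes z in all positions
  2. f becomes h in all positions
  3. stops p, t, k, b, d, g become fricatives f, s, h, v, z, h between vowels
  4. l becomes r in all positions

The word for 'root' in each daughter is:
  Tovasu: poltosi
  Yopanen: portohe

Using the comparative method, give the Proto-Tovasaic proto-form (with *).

*poltoke

Position 7: Tovasu has i, Yopanen has e. Yopanen preserves e here (none of its changes turn any other segment into e), so the proto-segment is *e.
Position 3: Tovasu has l, Yopanen has r. Tovasu preserves l here (none of its changes turn any other segment into l), so the proto-segment is *l.
Position 6: Tovasu has s, Yopanen has h. Taking the neighbouring segments as reconstructed: Tovasu s could go back to *k or *s; Yopanen h could go back to *k or *g or *f or *h — the one source consistent with every daughter is *k.
Continuing position by position gives *poltoke; check it forward:
Tovasu: *poltoke > poltoki > poltosi  (by vowel merger, palatalisation)
Yopanen: *poltoke > poltohe > portohe  (by intervocalic lenition, unconditioned shift)
*poltoke is the unique common source.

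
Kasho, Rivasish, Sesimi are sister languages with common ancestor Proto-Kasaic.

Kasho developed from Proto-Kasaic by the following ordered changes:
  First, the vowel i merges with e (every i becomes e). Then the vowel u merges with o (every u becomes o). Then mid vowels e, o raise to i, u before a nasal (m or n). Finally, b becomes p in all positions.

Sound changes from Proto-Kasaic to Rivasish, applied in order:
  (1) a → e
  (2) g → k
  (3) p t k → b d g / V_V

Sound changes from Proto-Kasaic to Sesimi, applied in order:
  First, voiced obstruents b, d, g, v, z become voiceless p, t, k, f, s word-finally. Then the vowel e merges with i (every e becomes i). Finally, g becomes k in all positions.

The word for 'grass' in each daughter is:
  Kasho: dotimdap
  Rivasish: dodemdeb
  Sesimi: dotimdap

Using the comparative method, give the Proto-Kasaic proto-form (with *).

*dotemdab

Position 4: Kasho has i, Rivasish has e, Sesimi has i. Taking the neighbouring segments as reconstructed: Kasho i could go back to *e or *i; Rivasish e could go back to *a or *e; Sesimi i could go back to *e or *i — the one source consistent with every daughter is *e.
Position 7: Kasho has a, Rivasish has e, Sesimi has a. Kasho preserves a here (none of its changes turn any other segment into a), so the proto-segment is *a.
Continuing position by position gives *dotemdab; check it forward:
Kasho: *dotemdab > dotimdab > dotimdap  (by pre-nasal raising, unconditioned shift)
Rivasish: *dotemdab
  dotemdab → dotemdeb   [vowel merger]
  dotemdeb (rule 2 does not apply)
  dotemdeb → dodemdeb   [intervocalic voicing]
  giving Rivasish dodemdeb.
Sesimi: *dotemdab > dotemdap > dotimdap  (by final devoicing, vowel merger)
No other proto-form is consistent with every reflex, so the reconstruction is *dotemdab.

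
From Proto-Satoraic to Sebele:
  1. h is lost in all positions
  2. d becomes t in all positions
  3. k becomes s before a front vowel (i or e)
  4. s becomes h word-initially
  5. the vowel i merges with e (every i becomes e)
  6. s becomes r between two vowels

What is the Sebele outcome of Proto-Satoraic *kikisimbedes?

hererembetes

Sebele: *kikisimbedes
  kikisimbedes (rule 1 does not apply)
  kikisimbedes → kikisimbetes   [unconditioned shift]
  kikisimbetes → sisisimbetes   [palatalisation]
  sisisimbetes → hisisimbetes   [debuccalisation]
  hisisimbetes → hesesembetes   [vowel merger]
  hesesembetes → hererembetes   [rhotacism]
  giving Sebele hererembetes.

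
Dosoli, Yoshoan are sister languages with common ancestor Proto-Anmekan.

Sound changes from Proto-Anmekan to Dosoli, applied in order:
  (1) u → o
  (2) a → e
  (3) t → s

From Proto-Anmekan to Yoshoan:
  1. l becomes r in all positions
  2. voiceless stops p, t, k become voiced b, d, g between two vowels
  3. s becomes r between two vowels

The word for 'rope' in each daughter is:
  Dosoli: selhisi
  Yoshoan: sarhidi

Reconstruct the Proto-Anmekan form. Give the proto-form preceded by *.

*salhiti

Position 2: Dosoli has e, Yoshoan has a. Yoshoan preserves a here (none of its changes turn any other segment into a), so the proto-segment is *a.
Position 6: Dosoli has s, Yoshoan has d. Taking the neighbouring segments as reconstructed: Dosoli s could go back to *t or *s; Yoshoan d could go back to *t or *d — the one source consistent with every daughter is *t.
This points to *salhiti. Verify forward in each daughter:
Dosoli: start from *salhiti.
  rule 1: no change — salhiti
  rule 2 (vowel merger): salhiti → selhiti
  rule 3 (unconditioned shift): selhiti → selhisi
  ⇒ Dosoli selhisi
Yoshoan: *salhiti > sarhiti > sarhidi  (by unconditioned shift, intervocalic voicing)
Only *salhiti yields all of Dosoli selhisi, Yoshoan sarhidi.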